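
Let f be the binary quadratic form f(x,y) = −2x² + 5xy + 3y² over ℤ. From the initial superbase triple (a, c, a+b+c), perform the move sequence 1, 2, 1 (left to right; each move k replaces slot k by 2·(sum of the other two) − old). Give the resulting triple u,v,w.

start (-2,3,6) = (f(1,0),f(0,1),f(1,1))
replace slot 1: 2·(3+6) − (-2) = 20 → (20,3,6)
replace slot 2: 2·(20+6) − 3 = 49 → (20,49,6)
replace slot 1: 2·(49+6) − 20 = 90 → (90,49,6)

90,49,6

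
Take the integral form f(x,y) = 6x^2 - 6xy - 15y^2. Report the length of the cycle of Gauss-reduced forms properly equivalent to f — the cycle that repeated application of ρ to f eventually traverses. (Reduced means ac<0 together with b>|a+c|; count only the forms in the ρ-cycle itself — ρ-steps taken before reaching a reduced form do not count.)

D = 396, ⌊√D⌋ = 19
descent: ρ → (-15,6,6)
descent: ρ → (6,18,-3)  [lands on river]
river: ρ → (-3,18,6)
ρ-cycle length = 2 (tail of 2 descent steps not counted)

2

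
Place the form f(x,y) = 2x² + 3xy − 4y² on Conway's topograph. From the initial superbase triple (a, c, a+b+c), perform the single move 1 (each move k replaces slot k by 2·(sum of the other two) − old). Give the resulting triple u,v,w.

start (2,-4,1) = (f(1,0),f(0,1),f(1,1))
replace slot 1: 2·((-4)+1) − 2 = -8 → (-8,-4,1)

-8,-4,1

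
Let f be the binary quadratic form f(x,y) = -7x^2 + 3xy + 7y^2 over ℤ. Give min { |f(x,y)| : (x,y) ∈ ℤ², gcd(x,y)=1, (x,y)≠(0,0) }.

river: ρ → (7,11,-3)
river: ρ → (-3,13,3)
river: ρ → (3,11,-7)
river: ρ → (-7,3,7)
closes: descent 0, river 4
min |a| on river = 3

3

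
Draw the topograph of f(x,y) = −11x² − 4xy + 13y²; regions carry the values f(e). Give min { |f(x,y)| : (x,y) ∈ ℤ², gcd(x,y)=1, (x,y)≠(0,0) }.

descent: ρ → (13,4,-11)  [lands on river]
river: ρ → (-11,18,6)
river: ρ → (6,18,-11)
river: ρ → (-11,4,13)
river: ρ → (13,22,-2)
river: ρ → (-2,22,13)
closes: descent 1, river 6
min |a| on river = 2

2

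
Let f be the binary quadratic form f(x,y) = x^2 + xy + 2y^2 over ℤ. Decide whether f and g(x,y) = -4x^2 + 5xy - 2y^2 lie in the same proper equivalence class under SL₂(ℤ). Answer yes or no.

D₁ = -7, D₂ = -7
f: reduced (well bottom): (1,1,2) with a≤c, −a<b≤a
g is negative-definite; reduce −g:
−g: translate: b→3 (≡-5 mod 8), so (4,-5,2)→(4,3,1)
−g: flip: (4,3,1)→(1,-3,4)
−g: translate: b→1 (≡-3 mod 2), so (1,-3,4)→(1,1,2)
−g: reduced (well bottom): (1,1,2) with a≤c, −a<b≤a
flip sign back: reduced form of g is (-1,-1,-2)
reduced forms (1, 1, 2) vs (-1, -1, -2) ⇒ inequivalent

no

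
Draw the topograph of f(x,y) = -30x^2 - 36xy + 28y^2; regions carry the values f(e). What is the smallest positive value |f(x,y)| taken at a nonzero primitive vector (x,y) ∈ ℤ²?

descent: ρ → (28,36,-30)  [lands on river]
river: ρ → (-30,24,34)
river: ρ → (34,44,-20)
river: ρ → (-20,36,42)
river: ρ → (42,48,-14)
river: ρ → (-14,64,10)
river: ρ → (10,56,-38)
river: ρ → (-38,20,28)
closes: descent 1, river 8
min |a| on river = 10

10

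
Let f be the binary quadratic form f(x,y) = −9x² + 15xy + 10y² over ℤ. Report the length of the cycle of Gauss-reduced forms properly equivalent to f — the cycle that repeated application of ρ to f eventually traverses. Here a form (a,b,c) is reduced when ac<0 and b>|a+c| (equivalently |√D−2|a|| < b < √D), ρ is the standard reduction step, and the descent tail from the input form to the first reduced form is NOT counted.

D = 585, ⌊√D⌋ = 24
river: ρ → (10,5,-14)
river: ρ → (-14,23,1)
river: ρ → (1,23,-14)
river: ρ → (-14,5,10)
river: ρ → (10,15,-9)
river: ρ → (-9,21,4)
river: ρ → (4,19,-14)
river: ρ → (-14,9,9)
river: ρ → (9,9,-14)
river: ρ → (-14,19,4)
river: ρ → (4,21,-9)
river: ρ → (-9,15,10)
ρ-cycle length = 12 (tail of 0 descent steps not counted)

12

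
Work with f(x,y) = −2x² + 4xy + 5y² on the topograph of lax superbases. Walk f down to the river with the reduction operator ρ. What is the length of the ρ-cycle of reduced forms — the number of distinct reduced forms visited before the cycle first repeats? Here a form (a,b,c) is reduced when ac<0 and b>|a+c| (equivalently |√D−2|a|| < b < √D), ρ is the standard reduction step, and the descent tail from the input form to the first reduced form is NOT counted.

D = 56, ⌊√D⌋ = 7
river: ρ → (5,6,-1)
river: ρ → (-1,6,5)
river: ρ → (5,4,-2)
river: ρ → (-2,4,5)
ρ-cycle length = 4 (tail of 0 descent steps not counted)

4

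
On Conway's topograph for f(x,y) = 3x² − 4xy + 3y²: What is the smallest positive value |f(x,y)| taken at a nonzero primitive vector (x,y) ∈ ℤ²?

translate: b→2 (≡-4 mod 6), so (3,-4,3)→(3,2,2)
flip: (3,2,2)→(2,-2,3)
translate: b→2 (≡-2 mod 4), so (2,-2,3)→(2,2,3)
reduced (well bottom): (2,2,3) with a≤c, −a<b≤a
well minimum = a = 2

2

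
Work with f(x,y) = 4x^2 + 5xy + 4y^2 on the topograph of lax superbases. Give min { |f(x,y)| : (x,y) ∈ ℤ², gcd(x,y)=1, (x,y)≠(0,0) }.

translate: b→-3 (≡5 mod 8), so (4,5,4)→(4,-3,3)
flip: (4,-3,3)→(3,3,4)
reduced (well bottom): (3,3,4) with a≤c, −a<b≤a
well minimum = a = 3

3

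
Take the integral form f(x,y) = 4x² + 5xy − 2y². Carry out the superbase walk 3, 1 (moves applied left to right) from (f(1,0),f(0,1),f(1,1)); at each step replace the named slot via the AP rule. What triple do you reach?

start (4,-2,7) = (f(1,0),f(0,1),f(1,1))
replace slot 3: 2·(4+(-2)) − 7 = -3 → (4,-2,-3)
replace slot 1: 2·((-2)+(-3)) − 4 = -14 → (-14,-2,-3)

-14,-2,-3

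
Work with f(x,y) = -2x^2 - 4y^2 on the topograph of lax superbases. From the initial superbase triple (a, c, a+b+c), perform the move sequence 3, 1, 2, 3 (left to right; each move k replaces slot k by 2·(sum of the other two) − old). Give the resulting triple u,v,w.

start (-2,-4,-6) = (f(1,0),f(0,1),f(1,1))
replace slot 3: 2·((-2)+(-4)) − (-6) = -6 → (-2,-4,-6)
replace slot 1: 2·((-4)+(-6)) − (-2) = -18 → (-18,-4,-6)
replace slot 2: 2·((-18)+(-6)) − (-4) = -44 → (-18,-44,-6)
replace slot 3: 2·((-18)+(-44)) − (-6) = -118 → (-18,-44,-118)

-18,-44,-118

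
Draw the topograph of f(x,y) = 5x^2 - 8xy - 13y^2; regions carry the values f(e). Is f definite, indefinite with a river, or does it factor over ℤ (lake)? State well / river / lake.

D = b²−4ac = (-8)² − 4·5·(-13) = 324
D = 18² is a perfect square ⇒ form factors over ℤ ⇒ lakes

lake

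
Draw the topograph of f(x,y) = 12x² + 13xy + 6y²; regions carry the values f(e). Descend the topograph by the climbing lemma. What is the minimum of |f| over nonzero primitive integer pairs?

translate: b→-11 (≡13 mod 24), so (12,13,6)→(12,-11,5)
flip: (12,-11,5)→(5,11,12)
translate: b→1 (≡11 mod 10), so (5,11,12)→(5,1,6)
reduced (well bottom): (5,1,6) with a≤c, −a<b≤a
well minimum = a = 5

5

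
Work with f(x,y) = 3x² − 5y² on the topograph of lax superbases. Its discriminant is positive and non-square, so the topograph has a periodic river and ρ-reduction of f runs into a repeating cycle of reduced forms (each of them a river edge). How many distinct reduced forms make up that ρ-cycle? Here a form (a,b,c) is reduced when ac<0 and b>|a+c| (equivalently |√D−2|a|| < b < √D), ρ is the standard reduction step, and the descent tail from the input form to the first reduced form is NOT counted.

D = 60, ⌊√D⌋ = 7
descent: ρ → (-5,0,3)
descent: ρ → (3,6,-2)  [lands on river]
river: ρ → (-2,6,3)
ρ-cycle length = 2 (tail of 2 descent steps not counted)

2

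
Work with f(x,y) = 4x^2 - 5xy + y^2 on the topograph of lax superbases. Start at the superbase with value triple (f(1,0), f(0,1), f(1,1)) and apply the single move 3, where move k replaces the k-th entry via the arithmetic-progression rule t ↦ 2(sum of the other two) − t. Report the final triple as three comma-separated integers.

start (4,1,0) = (f(1,0),f(0,1),f(1,1))
replace slot 3: 2·(4+1) − 0 = 10 → (4,1,10)

4,1,10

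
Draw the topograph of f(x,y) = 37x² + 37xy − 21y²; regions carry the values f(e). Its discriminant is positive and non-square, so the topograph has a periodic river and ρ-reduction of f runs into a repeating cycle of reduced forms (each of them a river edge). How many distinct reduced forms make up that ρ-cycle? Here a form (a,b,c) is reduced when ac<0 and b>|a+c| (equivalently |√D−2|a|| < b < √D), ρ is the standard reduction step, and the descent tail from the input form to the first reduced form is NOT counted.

D = 4477, ⌊√D⌋ = 66
river: ρ → (-21,47,27)
river: ρ → (27,61,-7)
river: ρ → (-7,65,9)
river: ρ → (9,61,-21)
river: ρ → (-21,65,3)
river: ρ → (3,61,-63)
river: ρ → (-63,65,1)
river: ρ → (1,65,-63)
river: ρ → (-63,61,3)
river: ρ → (3,65,-21)
river: ρ → (-21,61,9)
river: ρ → (9,65,-7)
river: ρ → (-7,61,27)
river: ρ → (27,47,-21)
river: ρ → (-21,37,37)
river: ρ → (37,37,-21)
ρ-cycle length = 16 (tail of 0 descent steps not counted)

16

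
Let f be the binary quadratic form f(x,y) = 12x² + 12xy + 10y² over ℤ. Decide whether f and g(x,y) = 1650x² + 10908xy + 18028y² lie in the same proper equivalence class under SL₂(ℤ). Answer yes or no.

D₁ = -336, D₂ = -336
f: flip: (12,12,10)→(10,-12,12)
f: translate: b→8 (≡-12 mod 20), so (10,-12,12)→(10,8,10)
f: reduced (well bottom): (10,8,10) with a≤c, −a<b≤a
g: translate: b→1008 (≡10908 mod 3300), so (1650,10908,18028)→(1650,1008,154)
g: flip: (1650,1008,154)→(154,-1008,1650)
g: translate: b→-84 (≡-1008 mod 308), so (154,-1008,1650)→(154,-84,12)
g: flip: (154,-84,12)→(12,84,154)
g: translate: b→12 (≡84 mod 24), so (12,84,154)→(12,12,10)
g: flip: (12,12,10)→(10,-12,12)
g: translate: b→8 (≡-12 mod 20), so (10,-12,12)→(10,8,10)
g: reduced (well bottom): (10,8,10) with a≤c, −a<b≤a
reduced forms (10, 8, 10) vs (10, 8, 10) ⇒ equivalent

yes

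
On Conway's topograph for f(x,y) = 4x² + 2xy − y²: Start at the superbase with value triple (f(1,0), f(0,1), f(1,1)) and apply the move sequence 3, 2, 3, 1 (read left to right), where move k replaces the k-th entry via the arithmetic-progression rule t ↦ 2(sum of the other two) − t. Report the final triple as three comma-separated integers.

start (4,-1,5) = (f(1,0),f(0,1),f(1,1))
replace slot 3: 2·(4+(-1)) − 5 = 1 → (4,-1,1)
replace slot 2: 2·(4+1) − (-1) = 11 → (4,11,1)
replace slot 3: 2·(4+11) − 1 = 29 → (4,11,29)
replace slot 1: 2·(11+29) − 4 = 76 → (76,11,29)

76,11,29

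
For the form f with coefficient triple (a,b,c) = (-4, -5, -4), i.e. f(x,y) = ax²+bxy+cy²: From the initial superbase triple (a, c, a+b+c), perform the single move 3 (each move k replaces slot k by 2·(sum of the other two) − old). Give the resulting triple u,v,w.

start (-4,-4,-13) = (f(1,0),f(0,1),f(1,1))
replace slot 3: 2·((-4)+(-4)) − (-13) = -3 → (-4,-4,-3)

-4,-4,-3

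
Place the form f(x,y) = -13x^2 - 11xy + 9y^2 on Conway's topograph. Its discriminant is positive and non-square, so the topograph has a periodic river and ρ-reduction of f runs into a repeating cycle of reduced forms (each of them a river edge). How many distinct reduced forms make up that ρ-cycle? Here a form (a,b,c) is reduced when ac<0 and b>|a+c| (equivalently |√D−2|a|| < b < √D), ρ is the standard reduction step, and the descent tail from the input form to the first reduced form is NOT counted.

D = 589, ⌊√D⌋ = 24
descent: ρ → (9,11,-13)  [lands on river]
river: ρ → (-13,15,7)
river: ρ → (7,13,-15)
river: ρ → (-15,17,5)
river: ρ → (5,23,-3)
river: ρ → (-3,19,19)
river: ρ → (19,19,-3)
river: ρ → (-3,23,5)
river: ρ → (5,17,-15)
river: ρ → (-15,13,7)
river: ρ → (7,15,-13)
river: ρ → (-13,11,9)
river: ρ → (9,7,-15)
river: ρ → (-15,23,1)
river: ρ → (1,23,-15)
river: ρ → (-15,7,9)
ρ-cycle length = 16 (tail of 1 descent step not counted)

16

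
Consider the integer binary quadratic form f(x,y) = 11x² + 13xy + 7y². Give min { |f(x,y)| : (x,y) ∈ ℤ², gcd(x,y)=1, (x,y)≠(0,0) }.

translate: b→-9 (≡13 mod 22), so (11,13,7)→(11,-9,5)
flip: (11,-9,5)→(5,9,11)
translate: b→-1 (≡9 mod 10), so (5,9,11)→(5,-1,7)
reduced (well bottom): (5,-1,7) with a≤c, −a<b≤a
well minimum = a = 5

5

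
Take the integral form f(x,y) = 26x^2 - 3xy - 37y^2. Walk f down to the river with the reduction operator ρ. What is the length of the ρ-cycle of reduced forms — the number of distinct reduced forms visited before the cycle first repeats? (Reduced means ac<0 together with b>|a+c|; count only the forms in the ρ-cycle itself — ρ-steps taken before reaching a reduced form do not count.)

D = 3857, ⌊√D⌋ = 62
descent: ρ → (-37,3,26)
descent: ρ → (26,49,-14)  [lands on river]
river: ρ → (-14,35,47)
river: ρ → (47,59,-2)
river: ρ → (-2,61,17)
river: ρ → (17,41,-32)
river: ρ → (-32,23,26)
river: ρ → (26,29,-29)
river: ρ → (-29,29,26)
river: ρ → (26,23,-32)
river: ρ → (-32,41,17)
river: ρ → (17,61,-2)
river: ρ → (-2,59,47)
river: ρ → (47,35,-14)
river: ρ → (-14,49,26)
river: ρ → (26,55,-8)
river: ρ → (-8,57,19)
river: ρ → (19,57,-8)
river: ρ → (-8,55,26)
ρ-cycle length = 18 (tail of 2 descent steps not counted)

18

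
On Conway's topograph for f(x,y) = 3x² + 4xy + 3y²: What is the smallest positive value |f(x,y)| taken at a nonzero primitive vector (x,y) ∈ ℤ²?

translate: b→-2 (≡4 mod 6), so (3,4,3)→(3,-2,2)
flip: (3,-2,2)→(2,2,3)
reduced (well bottom): (2,2,3) with a≤c, −a<b≤a
well minimum = a = 2

2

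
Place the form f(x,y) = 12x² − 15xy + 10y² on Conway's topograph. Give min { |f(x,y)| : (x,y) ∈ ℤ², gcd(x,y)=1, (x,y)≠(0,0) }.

translate: b→9 (≡-15 mod 24), so (12,-15,10)→(12,9,7)
flip: (12,9,7)→(7,-9,12)
translate: b→5 (≡-9 mod 14), so (7,-9,12)→(7,5,10)
reduced (well bottom): (7,5,10) with a≤c, −a<b≤a
well minimum = a = 7

7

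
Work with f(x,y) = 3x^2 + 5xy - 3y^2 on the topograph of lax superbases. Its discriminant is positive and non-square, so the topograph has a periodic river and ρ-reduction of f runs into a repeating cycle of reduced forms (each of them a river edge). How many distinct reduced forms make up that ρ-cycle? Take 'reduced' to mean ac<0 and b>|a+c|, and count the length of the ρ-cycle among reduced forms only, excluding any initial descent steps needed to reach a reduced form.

D = 61, ⌊√D⌋ = 7
river: ρ → (-3,7,1)
river: ρ → (1,7,-3)
river: ρ → (-3,5,3)
river: ρ → (3,7,-1)
river: ρ → (-1,7,3)
river: ρ → (3,5,-3)
ρ-cycle length = 6 (tail of 0 descent steps not counted)

6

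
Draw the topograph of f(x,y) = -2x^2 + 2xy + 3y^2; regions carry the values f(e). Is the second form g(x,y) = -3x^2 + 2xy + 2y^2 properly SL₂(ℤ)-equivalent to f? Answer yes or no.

D₁ = 28, D₂ = 28
river cycle of f (length 4): (3, 4, -1), (-1, 4, 3), (3, 2, -2), (-2, 2, 3)
river cycle of g (length 4): (2, 2, -3), (-3, 4, 1), (1, 4, -3), (-3, 2, 2)
cycles differ ⇒ inequivalent

no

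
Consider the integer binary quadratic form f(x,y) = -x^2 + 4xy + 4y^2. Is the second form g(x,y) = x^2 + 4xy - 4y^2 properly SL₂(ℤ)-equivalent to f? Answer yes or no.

D₁ = 32, D₂ = 32
river cycle of f (length 2): (4, 4, -1), (-1, 4, 4)
river cycle of g (length 2): (-4, 4, 1), (1, 4, -4)
cycles differ ⇒ inequivalent

no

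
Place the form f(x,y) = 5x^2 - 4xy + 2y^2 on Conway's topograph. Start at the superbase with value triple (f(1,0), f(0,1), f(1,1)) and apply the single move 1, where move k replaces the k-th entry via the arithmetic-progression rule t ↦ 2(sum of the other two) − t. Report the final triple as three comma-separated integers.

start (5,2,3) = (f(1,0),f(0,1),f(1,1))
replace slot 1: 2·(2+3) − 5 = 5 → (5,2,3)

5,2,3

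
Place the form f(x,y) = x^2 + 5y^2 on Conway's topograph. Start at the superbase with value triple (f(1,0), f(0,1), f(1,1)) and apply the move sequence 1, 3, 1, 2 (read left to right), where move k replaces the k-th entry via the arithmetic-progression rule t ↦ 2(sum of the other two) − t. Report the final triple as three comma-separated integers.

start (1,5,6) = (f(1,0),f(0,1),f(1,1))
replace slot 1: 2·(5+6) − 1 = 21 → (21,5,6)
replace slot 3: 2·(21+5) − 6 = 46 → (21,5,46)
replace slot 1: 2·(5+46) − 21 = 81 → (81,5,46)
replace slot 2: 2·(81+46) − 5 = 249 → (81,249,46)

81,249,46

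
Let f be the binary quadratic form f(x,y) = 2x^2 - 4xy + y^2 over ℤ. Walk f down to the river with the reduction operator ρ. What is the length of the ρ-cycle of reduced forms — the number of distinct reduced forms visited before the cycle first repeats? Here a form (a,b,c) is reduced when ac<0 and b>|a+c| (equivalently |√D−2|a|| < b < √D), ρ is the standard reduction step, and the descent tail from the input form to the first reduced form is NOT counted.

D = 8, ⌊√D⌋ = 2
descent: ρ → (1,2,-1)  [lands on river]
river: ρ → (-1,2,1)
ρ-cycle length = 2 (tail of 1 descent step not counted)

2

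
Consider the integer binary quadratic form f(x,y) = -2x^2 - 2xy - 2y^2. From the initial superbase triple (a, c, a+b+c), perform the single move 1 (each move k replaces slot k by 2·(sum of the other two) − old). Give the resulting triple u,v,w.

start (-2,-2,-6) = (f(1,0),f(0,1),f(1,1))
replace slot 1: 2·((-2)+(-6)) − (-2) = -14 → (-14,-2,-6)

-14,-2,-6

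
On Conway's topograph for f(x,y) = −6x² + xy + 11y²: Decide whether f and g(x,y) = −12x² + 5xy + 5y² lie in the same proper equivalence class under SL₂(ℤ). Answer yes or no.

D₁ = 265, D₂ = 265
river cycle of f (length 22): (-6, 13, 4), (4, 11, -9), (-9, 7, 6), (6, 5, -10), (-10, 15, 1), (1, 15, -10), (-10, 5, 6), (6, 7, -9), (-9, 11, 4), (4, 13, -6), … (12 more)
river cycle of g (length 18): (5, 15, -2), (-2, 13, 12), (12, 11, -3), (-3, 13, 8), (8, 3, -8), (-8, 13, 3), (3, 11, -12), (-12, 13, 2), (2, 15, -5), (-5, 15, 2), … (8 more)
cycles differ ⇒ inequivalent

no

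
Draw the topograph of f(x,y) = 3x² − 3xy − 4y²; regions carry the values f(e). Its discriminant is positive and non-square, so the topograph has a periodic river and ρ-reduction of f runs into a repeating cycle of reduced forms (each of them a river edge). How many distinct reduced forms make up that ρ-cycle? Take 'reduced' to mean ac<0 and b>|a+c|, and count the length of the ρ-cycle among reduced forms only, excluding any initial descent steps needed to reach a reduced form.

D = 57, ⌊√D⌋ = 7
descent: ρ → (-4,3,3)  [lands on river]
river: ρ → (3,3,-4)
river: ρ → (-4,5,2)
river: ρ → (2,7,-1)
river: ρ → (-1,7,2)
river: ρ → (2,5,-4)
ρ-cycle length = 6 (tail of 1 descent step not counted)

6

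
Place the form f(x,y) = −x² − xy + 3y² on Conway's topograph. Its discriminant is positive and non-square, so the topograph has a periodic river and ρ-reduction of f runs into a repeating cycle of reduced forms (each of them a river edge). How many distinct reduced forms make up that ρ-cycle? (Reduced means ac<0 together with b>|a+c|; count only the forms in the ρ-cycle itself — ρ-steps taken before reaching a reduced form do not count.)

D = 13, ⌊√D⌋ = 3
descent: ρ → (3,1,-1)
descent: ρ → (-1,3,1)  [lands on river]
river: ρ → (1,3,-1)
ρ-cycle length = 2 (tail of 2 descent steps not counted)

2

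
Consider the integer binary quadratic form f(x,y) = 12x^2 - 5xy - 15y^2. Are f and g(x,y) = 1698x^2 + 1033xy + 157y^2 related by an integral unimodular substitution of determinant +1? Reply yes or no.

D₁ = 745, D₂ = 745
river cycle of f (length 18): (-15, 5, 12), (12, 19, -8), (-8, 13, 18), (18, 23, -3), (-3, 25, 10), (10, 15, -13), (-13, 11, 12), (12, 13, -12), (-12, 11, 13), (13, 15, -10), … (8 more)
river cycle of g (length 18): (12, 19, -8), (-8, 13, 18), (18, 23, -3), (-3, 25, 10), (10, 15, -13), (-13, 11, 12), (12, 13, -12), (-12, 11, 13), (13, 15, -10), (-10, 25, 3), … (8 more)
cycles coincide ⇒ equivalent

yes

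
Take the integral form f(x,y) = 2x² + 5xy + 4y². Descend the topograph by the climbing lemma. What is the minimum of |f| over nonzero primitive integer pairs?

translate: b→1 (≡5 mod 4), so (2,5,4)→(2,1,1)
flip: (2,1,1)→(1,-1,2)
translate: b→1 (≡-1 mod 2), so (1,-1,2)→(1,1,2)
reduced (well bottom): (1,1,2) with a≤c, −a<b≤a
well minimum = a = 1

1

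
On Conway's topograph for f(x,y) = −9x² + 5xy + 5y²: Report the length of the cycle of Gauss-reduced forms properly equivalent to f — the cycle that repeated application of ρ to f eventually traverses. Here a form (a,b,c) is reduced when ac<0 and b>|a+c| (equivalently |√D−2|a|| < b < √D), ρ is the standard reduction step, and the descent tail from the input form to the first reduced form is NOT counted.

D = 205, ⌊√D⌋ = 14
river: ρ → (5,5,-9)
river: ρ → (-9,13,1)
river: ρ → (1,13,-9)
river: ρ → (-9,5,5)
ρ-cycle length = 4 (tail of 0 descent steps not counted)

4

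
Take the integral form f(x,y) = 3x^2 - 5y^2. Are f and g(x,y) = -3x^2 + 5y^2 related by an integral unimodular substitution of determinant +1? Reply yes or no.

D₁ = 60, D₂ = 60
river cycle of f (length 2): (3, 6, -2), (-2, 6, 3)
river cycle of g (length 2): (-3, 6, 2), (2, 6, -3)
cycles differ ⇒ inequivalent

no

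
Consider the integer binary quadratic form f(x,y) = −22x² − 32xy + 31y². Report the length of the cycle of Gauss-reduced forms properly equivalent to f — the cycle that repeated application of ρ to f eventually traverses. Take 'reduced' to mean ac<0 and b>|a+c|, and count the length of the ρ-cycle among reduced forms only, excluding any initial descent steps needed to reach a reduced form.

D = 3752, ⌊√D⌋ = 61
descent: ρ → (31,32,-22)  [lands on river]
river: ρ → (-22,56,7)
river: ρ → (7,56,-22)
river: ρ → (-22,32,31)
river: ρ → (31,30,-23)
river: ρ → (-23,16,38)
river: ρ → (38,60,-1)
river: ρ → (-1,60,38)
river: ρ → (38,16,-23)
river: ρ → (-23,30,31)
ρ-cycle length = 10 (tail of 1 descent step not counted)

10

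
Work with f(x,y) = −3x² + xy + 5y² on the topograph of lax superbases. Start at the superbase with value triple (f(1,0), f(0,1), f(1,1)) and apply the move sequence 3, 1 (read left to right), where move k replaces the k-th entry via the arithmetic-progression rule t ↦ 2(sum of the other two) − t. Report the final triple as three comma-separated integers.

start (-3,5,3) = (f(1,0),f(0,1),f(1,1))
replace slot 3: 2·((-3)+5) − 3 = 1 → (-3,5,1)
replace slot 1: 2·(5+1) − (-3) = 15 → (15,5,1)

15,5,1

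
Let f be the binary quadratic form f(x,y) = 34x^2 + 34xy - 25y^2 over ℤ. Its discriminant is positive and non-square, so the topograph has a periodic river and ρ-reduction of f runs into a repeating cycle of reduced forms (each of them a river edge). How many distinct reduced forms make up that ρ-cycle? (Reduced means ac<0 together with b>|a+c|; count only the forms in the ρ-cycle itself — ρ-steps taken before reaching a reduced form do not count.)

D = 4556, ⌊√D⌋ = 67
river: ρ → (-25,66,2)
river: ρ → (2,66,-25)
river: ρ → (-25,34,34)
river: ρ → (34,34,-25)
ρ-cycle length = 4 (tail of 0 descent steps not counted)

4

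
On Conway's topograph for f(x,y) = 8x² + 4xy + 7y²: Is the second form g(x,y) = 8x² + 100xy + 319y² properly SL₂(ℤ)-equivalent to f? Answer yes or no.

D₁ = -208, D₂ = -208
f: flip: (8,4,7)→(7,-4,8)
f: reduced (well bottom): (7,-4,8) with a≤c, −a<b≤a
g: translate: b→4 (≡100 mod 16), so (8,100,319)→(8,4,7)
g: flip: (8,4,7)→(7,-4,8)
g: reduced (well bottom): (7,-4,8) with a≤c, −a<b≤a
reduced forms (7, -4, 8) vs (7, -4, 8) ⇒ equivalent

yes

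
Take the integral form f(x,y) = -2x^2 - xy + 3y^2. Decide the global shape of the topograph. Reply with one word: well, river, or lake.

D = b²−4ac = (-1)² − 4·(-2)·3 = 25
D = 5² is a perfect square ⇒ form factors over ℤ ⇒ lakes

lake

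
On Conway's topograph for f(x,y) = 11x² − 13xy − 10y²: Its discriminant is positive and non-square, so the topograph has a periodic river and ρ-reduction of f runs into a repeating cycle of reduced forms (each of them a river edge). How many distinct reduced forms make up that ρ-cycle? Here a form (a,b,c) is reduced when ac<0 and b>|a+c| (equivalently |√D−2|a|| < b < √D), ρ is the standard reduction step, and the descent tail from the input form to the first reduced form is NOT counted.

D = 609, ⌊√D⌋ = 24
descent: ρ → (-10,13,11)  [lands on river]
river: ρ → (11,9,-12)
river: ρ → (-12,15,8)
river: ρ → (8,17,-10)
river: ρ → (-10,23,2)
river: ρ → (2,21,-21)
river: ρ → (-21,21,2)
river: ρ → (2,23,-10)
river: ρ → (-10,17,8)
river: ρ → (8,15,-12)
river: ρ → (-12,9,11)
river: ρ → (11,13,-10)
river: ρ → (-10,7,14)
river: ρ → (14,21,-3)
river: ρ → (-3,21,14)
river: ρ → (14,7,-10)
ρ-cycle length = 16 (tail of 1 descent step not counted)

16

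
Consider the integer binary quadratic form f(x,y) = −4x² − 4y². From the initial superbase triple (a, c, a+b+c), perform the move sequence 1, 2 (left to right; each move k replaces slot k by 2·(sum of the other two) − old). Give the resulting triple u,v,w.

start (-4,-4,-8) = (f(1,0),f(0,1),f(1,1))
replace slot 1: 2·((-4)+(-8)) − (-4) = -20 → (-20,-4,-8)
replace slot 2: 2·((-20)+(-8)) − (-4) = -52 → (-20,-52,-8)

-20,-52,-8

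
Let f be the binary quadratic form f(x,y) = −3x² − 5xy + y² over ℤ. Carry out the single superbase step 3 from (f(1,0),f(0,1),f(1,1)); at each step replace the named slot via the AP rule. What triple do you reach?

start (-3,1,-7) = (f(1,0),f(0,1),f(1,1))
replace slot 3: 2·((-3)+1) − (-7) = 3 → (-3,1,3)

-3,1,3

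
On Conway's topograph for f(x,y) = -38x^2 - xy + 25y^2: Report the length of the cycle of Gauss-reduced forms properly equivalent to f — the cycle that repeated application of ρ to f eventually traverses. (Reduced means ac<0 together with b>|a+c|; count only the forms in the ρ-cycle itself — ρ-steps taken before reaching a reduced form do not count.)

D = 3801, ⌊√D⌋ = 61
descent: ρ → (25,51,-12)  [lands on river]
river: ρ → (-12,45,37)
river: ρ → (37,29,-20)
river: ρ → (-20,51,15)
river: ρ → (15,39,-38)
river: ρ → (-38,37,16)
river: ρ → (16,59,-5)
river: ρ → (-5,61,4)
river: ρ → (4,59,-20)
river: ρ → (-20,61,1)
river: ρ → (1,61,-20)
river: ρ → (-20,59,4)
river: ρ → (4,61,-5)
river: ρ → (-5,59,16)
river: ρ → (16,37,-38)
river: ρ → (-38,39,15)
river: ρ → (15,51,-20)
river: ρ → (-20,29,37)
river: ρ → (37,45,-12)
river: ρ → (-12,51,25)
river: ρ → (25,49,-14)
river: ρ → (-14,35,46)
river: ρ → (46,57,-3)
river: ρ → (-3,57,46)
river: ρ → (46,35,-14)
river: ρ → (-14,49,25)
ρ-cycle length = 26 (tail of 1 descent step not counted)

26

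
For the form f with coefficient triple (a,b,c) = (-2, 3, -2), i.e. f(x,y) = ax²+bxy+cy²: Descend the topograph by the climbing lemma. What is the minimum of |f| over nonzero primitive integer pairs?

translate: b→1 (≡-3 mod 4), so (2,-3,2)→(2,1,1)
flip: (2,1,1)→(1,-1,2)
translate: b→1 (≡-1 mod 2), so (1,-1,2)→(1,1,2)
reduced (well bottom): (1,1,2) with a≤c, −a<b≤a
well minimum |f| = |-1| = 1 (negative-definite)

1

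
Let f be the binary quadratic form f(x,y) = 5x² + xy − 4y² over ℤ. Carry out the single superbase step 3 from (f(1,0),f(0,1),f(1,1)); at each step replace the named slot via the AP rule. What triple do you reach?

start (5,-4,2) = (f(1,0),f(0,1),f(1,1))
replace slot 3: 2·(5+(-4)) − 2 = 0 → (5,-4,0)

5,-4,0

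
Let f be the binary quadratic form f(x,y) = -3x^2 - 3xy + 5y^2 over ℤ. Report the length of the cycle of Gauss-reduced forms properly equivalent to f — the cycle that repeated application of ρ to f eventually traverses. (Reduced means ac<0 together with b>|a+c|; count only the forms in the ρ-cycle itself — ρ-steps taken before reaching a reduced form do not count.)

D = 69, ⌊√D⌋ = 8
descent: ρ → (5,3,-3)  [lands on river]
river: ρ → (-3,3,5)
river: ρ → (5,7,-1)
river: ρ → (-1,7,5)
ρ-cycle length = 4 (tail of 1 descent step not counted)

4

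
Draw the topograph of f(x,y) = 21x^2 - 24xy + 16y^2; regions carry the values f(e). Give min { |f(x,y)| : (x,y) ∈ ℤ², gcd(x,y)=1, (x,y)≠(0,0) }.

translate: b→18 (≡-24 mod 42), so (21,-24,16)→(21,18,13)
flip: (21,18,13)→(13,-18,21)
translate: b→8 (≡-18 mod 26), so (13,-18,21)→(13,8,16)
reduced (well bottom): (13,8,16) with a≤c, −a<b≤a
well minimum = a = 13

13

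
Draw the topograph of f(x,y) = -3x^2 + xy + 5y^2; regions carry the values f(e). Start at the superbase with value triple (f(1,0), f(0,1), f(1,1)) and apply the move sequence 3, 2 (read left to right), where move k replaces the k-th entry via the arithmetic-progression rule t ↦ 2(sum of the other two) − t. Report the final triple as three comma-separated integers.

start (-3,5,3) = (f(1,0),f(0,1),f(1,1))
replace slot 3: 2·((-3)+5) − 3 = 1 → (-3,5,1)
replace slot 2: 2·((-3)+1) − 5 = -9 → (-3,-9,1)

-3,-9,1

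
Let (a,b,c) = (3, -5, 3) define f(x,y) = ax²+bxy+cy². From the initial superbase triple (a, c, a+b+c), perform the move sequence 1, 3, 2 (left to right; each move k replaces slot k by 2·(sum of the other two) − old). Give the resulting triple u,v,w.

start (3,3,1) = (f(1,0),f(0,1),f(1,1))
replace slot 1: 2·(3+1) − 3 = 5 → (5,3,1)
replace slot 3: 2·(5+3) − 1 = 15 → (5,3,15)
replace slot 2: 2·(5+15) − 3 = 37 → (5,37,15)

5,37,15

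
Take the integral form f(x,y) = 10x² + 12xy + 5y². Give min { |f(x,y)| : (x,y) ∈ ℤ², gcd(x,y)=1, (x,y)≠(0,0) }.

translate: b→-8 (≡12 mod 20), so (10,12,5)→(10,-8,3)
flip: (10,-8,3)→(3,8,10)
translate: b→2 (≡8 mod 6), so (3,8,10)→(3,2,5)
reduced (well bottom): (3,2,5) with a≤c, −a<b≤a
well minimum = a = 3

3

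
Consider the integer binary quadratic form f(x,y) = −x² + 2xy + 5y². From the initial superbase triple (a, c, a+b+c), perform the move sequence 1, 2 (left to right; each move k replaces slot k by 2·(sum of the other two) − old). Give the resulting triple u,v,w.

start (-1,5,6) = (f(1,0),f(0,1),f(1,1))
replace slot 1: 2·(5+6) − (-1) = 23 → (23,5,6)
replace slot 2: 2·(23+6) − 5 = 53 → (23,53,6)

23,53,6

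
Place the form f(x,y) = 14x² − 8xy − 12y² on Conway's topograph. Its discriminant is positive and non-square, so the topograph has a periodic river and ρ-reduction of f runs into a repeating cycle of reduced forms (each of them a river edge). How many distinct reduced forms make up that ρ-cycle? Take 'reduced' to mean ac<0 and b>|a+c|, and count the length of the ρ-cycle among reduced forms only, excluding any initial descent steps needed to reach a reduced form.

D = 736, ⌊√D⌋ = 27
descent: ρ → (-12,8,14)  [lands on river]
river: ρ → (14,20,-6)
river: ρ → (-6,16,20)
river: ρ → (20,24,-2)
river: ρ → (-2,24,20)
river: ρ → (20,16,-6)
river: ρ → (-6,20,14)
river: ρ → (14,8,-12)
river: ρ → (-12,16,10)
river: ρ → (10,24,-4)
river: ρ → (-4,24,10)
river: ρ → (10,16,-12)
ρ-cycle length = 12 (tail of 1 descent step not counted)

12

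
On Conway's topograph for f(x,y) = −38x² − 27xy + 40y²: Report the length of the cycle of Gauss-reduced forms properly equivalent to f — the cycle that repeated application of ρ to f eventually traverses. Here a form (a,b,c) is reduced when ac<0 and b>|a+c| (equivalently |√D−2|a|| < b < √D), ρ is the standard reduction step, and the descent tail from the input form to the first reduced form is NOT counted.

D = 6809, ⌊√D⌋ = 82
descent: ρ → (40,27,-38)  [lands on river]
river: ρ → (-38,49,29)
river: ρ → (29,67,-20)
river: ρ → (-20,53,50)
river: ρ → (50,47,-23)
river: ρ → (-23,45,52)
river: ρ → (52,59,-16)
river: ρ → (-16,69,32)
river: ρ → (32,59,-26)
river: ρ → (-26,45,46)
river: ρ → (46,47,-25)
river: ρ → (-25,53,40)
ρ-cycle length = 12 (tail of 1 descent step not counted)

12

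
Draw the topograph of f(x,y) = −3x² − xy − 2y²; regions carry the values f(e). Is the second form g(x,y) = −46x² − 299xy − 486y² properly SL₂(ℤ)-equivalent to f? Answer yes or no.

D₁ = -23, D₂ = -23
f is negative-definite; reduce −f:
−f: flip: (3,1,2)→(2,-1,3)
−f: reduced (well bottom): (2,-1,3) with a≤c, −a<b≤a
flip sign back: reduced form of f is (-2,1,-3)
g is negative-definite; reduce −g:
−g: translate: b→23 (≡299 mod 92), so (46,299,486)→(46,23,3)
−g: flip: (46,23,3)→(3,-23,46)
−g: translate: b→1 (≡-23 mod 6), so (3,-23,46)→(3,1,2)
−g: flip: (3,1,2)→(2,-1,3)
−g: reduced (well bottom): (2,-1,3) with a≤c, −a<b≤a
flip sign back: reduced form of g is (-2,1,-3)
reduced forms (-2, 1, -3) vs (-2, 1, -3) ⇒ equivalent

yes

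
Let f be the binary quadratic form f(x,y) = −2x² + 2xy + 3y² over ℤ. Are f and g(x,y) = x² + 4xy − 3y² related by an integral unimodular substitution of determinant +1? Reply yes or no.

D₁ = 28, D₂ = 28
river cycle of f (length 4): (3, 4, -1), (-1, 4, 3), (3, 2, -2), (-2, 2, 3)
river cycle of g (length 4): (-3, 2, 2), (2, 2, -3), (-3, 4, 1), (1, 4, -3)
cycles differ ⇒ inequivalent

no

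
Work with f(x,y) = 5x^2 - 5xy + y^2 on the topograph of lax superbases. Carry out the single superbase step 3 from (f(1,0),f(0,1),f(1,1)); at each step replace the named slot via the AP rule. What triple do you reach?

start (5,1,1) = (f(1,0),f(0,1),f(1,1))
replace slot 3: 2·(5+1) − 1 = 11 → (5,1,11)

5,1,11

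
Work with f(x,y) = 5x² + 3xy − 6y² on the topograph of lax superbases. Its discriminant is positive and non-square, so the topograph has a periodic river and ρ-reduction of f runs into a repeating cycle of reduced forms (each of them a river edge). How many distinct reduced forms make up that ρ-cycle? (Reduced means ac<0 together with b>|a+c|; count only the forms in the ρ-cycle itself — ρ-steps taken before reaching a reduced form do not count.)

D = 129, ⌊√D⌋ = 11
river: ρ → (-6,9,2)
river: ρ → (2,11,-1)
river: ρ → (-1,11,2)
river: ρ → (2,9,-6)
river: ρ → (-6,3,5)
river: ρ → (5,7,-4)
river: ρ → (-4,9,3)
river: ρ → (3,9,-4)
river: ρ → (-4,7,5)
river: ρ → (5,3,-6)
ρ-cycle length = 10 (tail of 0 descent steps not counted)

10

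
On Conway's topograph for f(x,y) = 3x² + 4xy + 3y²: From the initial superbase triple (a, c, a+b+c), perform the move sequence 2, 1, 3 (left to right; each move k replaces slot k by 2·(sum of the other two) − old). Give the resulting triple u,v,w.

start (3,3,10) = (f(1,0),f(0,1),f(1,1))
replace slot 2: 2·(3+10) − 3 = 23 → (3,23,10)
replace slot 1: 2·(23+10) − 3 = 63 → (63,23,10)
replace slot 3: 2·(63+23) − 10 = 162 → (63,23,162)

63,23,162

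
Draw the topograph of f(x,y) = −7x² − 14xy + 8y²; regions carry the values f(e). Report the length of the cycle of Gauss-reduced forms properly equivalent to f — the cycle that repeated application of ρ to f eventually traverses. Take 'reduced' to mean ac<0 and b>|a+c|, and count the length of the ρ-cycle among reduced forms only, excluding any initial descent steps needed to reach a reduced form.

D = 420, ⌊√D⌋ = 20
descent: ρ → (8,14,-7)  [lands on river]
river: ρ → (-7,14,8)
river: ρ → (8,18,-3)
river: ρ → (-3,18,8)
ρ-cycle length = 4 (tail of 1 descent step not counted)

4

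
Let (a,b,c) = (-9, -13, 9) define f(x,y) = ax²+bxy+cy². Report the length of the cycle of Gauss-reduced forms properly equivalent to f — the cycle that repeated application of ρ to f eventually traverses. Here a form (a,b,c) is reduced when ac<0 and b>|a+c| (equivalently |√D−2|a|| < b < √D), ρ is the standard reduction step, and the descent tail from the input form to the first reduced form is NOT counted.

D = 493, ⌊√D⌋ = 22
descent: ρ → (9,13,-9)  [lands on river]
river: ρ → (-9,5,13)
river: ρ → (13,21,-1)
river: ρ → (-1,21,13)
river: ρ → (13,5,-9)
river: ρ → (-9,13,9)
river: ρ → (9,5,-13)
river: ρ → (-13,21,1)
river: ρ → (1,21,-13)
river: ρ → (-13,5,9)
ρ-cycle length = 10 (tail of 1 descent step not counted)

10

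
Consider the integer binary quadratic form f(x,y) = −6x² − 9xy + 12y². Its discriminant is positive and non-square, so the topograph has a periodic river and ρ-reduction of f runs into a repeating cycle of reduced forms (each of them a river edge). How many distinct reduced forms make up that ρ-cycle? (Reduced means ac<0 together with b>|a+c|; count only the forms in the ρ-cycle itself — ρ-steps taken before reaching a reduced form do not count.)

D = 369, ⌊√D⌋ = 19
descent: ρ → (12,9,-6)  [lands on river]
river: ρ → (-6,15,6)
river: ρ → (6,9,-12)
river: ρ → (-12,15,3)
river: ρ → (3,15,-12)
river: ρ → (-12,9,6)
river: ρ → (6,15,-6)
river: ρ → (-6,9,12)
river: ρ → (12,15,-3)
river: ρ → (-3,15,12)
ρ-cycle length = 10 (tail of 1 descent step not counted)

10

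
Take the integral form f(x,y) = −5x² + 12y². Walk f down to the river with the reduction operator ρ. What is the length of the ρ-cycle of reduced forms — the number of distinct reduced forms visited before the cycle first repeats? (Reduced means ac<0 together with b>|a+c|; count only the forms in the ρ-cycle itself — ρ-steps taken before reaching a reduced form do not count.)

D = 240, ⌊√D⌋ = 15
descent: ρ → (12,0,-5)
descent: ρ → (-5,10,7)  [lands on river]
river: ρ → (7,4,-8)
river: ρ → (-8,12,3)
river: ρ → (3,12,-8)
river: ρ → (-8,4,7)
river: ρ → (7,10,-5)
ρ-cycle length = 6 (tail of 2 descent steps not counted)

6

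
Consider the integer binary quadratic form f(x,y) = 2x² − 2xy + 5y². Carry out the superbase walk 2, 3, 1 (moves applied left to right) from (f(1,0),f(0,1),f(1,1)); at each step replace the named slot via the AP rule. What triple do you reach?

start (2,5,5) = (f(1,0),f(0,1),f(1,1))
replace slot 2: 2·(2+5) − 5 = 9 → (2,9,5)
replace slot 3: 2·(2+9) − 5 = 17 → (2,9,17)
replace slot 1: 2·(9+17) − 2 = 50 → (50,9,17)

50,9,17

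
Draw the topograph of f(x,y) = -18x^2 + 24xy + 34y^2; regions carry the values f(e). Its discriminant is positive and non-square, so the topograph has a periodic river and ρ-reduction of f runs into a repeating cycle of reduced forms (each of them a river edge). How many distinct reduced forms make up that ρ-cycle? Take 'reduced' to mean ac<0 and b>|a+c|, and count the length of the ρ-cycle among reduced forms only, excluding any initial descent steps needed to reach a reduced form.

D = 3024, ⌊√D⌋ = 54
river: ρ → (34,44,-8)
river: ρ → (-8,52,10)
river: ρ → (10,48,-18)
river: ρ → (-18,24,34)
ρ-cycle length = 4 (tail of 0 descent steps not counted)

4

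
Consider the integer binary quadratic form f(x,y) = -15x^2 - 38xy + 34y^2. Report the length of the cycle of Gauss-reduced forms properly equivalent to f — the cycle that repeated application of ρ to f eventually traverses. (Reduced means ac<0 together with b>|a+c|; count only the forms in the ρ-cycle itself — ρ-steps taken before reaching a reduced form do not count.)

D = 3484, ⌊√D⌋ = 59
descent: ρ → (34,38,-15)  [lands on river]
river: ρ → (-15,52,13)
river: ρ → (13,52,-15)
river: ρ → (-15,38,34)
river: ρ → (34,30,-19)
river: ρ → (-19,46,18)
river: ρ → (18,26,-39)
river: ρ → (-39,52,5)
river: ρ → (5,58,-6)
river: ρ → (-6,50,41)
river: ρ → (41,32,-15)
river: ρ → (-15,58,2)
river: ρ → (2,58,-15)
river: ρ → (-15,32,41)
river: ρ → (41,50,-6)
river: ρ → (-6,58,5)
river: ρ → (5,52,-39)
river: ρ → (-39,26,18)
river: ρ → (18,46,-19)
river: ρ → (-19,30,34)
ρ-cycle length = 20 (tail of 1 descent step not counted)

20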